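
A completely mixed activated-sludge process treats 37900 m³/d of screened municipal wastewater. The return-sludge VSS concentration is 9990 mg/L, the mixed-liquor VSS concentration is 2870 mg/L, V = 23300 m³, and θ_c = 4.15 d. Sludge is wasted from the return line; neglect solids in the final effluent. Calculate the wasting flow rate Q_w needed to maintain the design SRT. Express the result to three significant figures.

Q_w ≈ 1610 m³/d

Q_w = (V·X)/(θ_c X_r) = 23300 × 2870 / (4.15 × 9990) = 1613 m³/d.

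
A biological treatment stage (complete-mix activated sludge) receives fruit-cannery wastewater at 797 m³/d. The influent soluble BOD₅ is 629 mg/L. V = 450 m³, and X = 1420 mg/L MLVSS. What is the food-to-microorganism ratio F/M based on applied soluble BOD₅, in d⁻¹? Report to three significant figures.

F/M ≈ 0.785 d⁻¹

Food-to-microorganism ratio F/M = Q S₀ / (V X) = 797 × 629 / (450.0 × 1420) = 0.7845 d⁻¹.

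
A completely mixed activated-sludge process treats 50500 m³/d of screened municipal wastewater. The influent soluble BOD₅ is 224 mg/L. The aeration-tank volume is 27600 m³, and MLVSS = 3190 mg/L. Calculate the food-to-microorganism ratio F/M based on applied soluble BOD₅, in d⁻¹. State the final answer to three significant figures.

F/M = Q·S₀ / (V·X) = 50500 × 224 / (27600 × 3190) = 0.1285 g soluble BOD₅·(g VSS·d)⁻¹.

F/M ≈ 0.128 d⁻¹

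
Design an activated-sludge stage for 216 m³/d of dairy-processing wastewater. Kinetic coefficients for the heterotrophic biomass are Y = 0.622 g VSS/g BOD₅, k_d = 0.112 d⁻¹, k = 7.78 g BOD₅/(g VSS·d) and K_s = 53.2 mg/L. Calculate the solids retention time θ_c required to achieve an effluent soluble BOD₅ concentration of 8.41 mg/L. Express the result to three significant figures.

θ_c ≈ 1.82 d

Specific growth rate at S = 8.41 mg/L: μ = YkS/(K_s+S) = 0.622·7.78·8.41/(53.2+8.41) = 0.6606 d⁻¹.
Then 1/θ_c = μ − k_d = 0.6606 − 0.112 = 0.5486 d⁻¹, giving θ_c = 1.823 d.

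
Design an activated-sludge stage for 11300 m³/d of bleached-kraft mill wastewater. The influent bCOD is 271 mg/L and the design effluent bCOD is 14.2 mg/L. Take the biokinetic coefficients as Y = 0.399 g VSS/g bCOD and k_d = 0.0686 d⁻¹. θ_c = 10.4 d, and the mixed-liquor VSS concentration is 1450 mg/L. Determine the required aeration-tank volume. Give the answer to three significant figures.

V ≈ 4850 m³

Rearranging the biomass balance for a CMAS with decay, V = Y·Q·ΔS·θ_c / [X·(1+k_d θ_c)] = 0.399 × 11300 × (271 − 14.2) × 10.4 / [1450 × (1 + 0.0686 × 10.4)] = 1.2×10^7 / 2484 = 4847 m³.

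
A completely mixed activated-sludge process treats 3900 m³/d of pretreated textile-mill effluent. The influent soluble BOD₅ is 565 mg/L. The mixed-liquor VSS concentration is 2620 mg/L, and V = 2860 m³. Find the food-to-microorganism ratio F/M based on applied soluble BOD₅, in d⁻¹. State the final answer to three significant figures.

F/M = Q·S₀ / (V·X) = 3900 × 565 / (2860 × 2620) = 0.2941 g soluble BOD₅·(g VSS·d)⁻¹.

F/M ≈ 0.294 d⁻¹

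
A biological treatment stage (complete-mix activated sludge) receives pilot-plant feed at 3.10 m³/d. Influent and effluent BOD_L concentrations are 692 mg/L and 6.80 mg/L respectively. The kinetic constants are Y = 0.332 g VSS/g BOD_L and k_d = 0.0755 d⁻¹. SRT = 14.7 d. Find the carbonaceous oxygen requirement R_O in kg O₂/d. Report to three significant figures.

R_O ≈ 1.65 kg O₂/d

Correct the yield for decay: Y_obs = Y/(1 + k_d θ_c) = 0.332 / (1 + 0.0755 × 14.7) = 0.332 / 2.110 = 0.1574.
Mass of BOD_L removed per day: Q(S₀ − S) = 3.10 × 685.2 g/m³ = 2.124 kg/d.
P_X = Y_obs·Q·(S₀ − S) = 0.1574 × 2.124 = 0.3342 kg VSS/d.
R_O = Q·(S₀ − S) − 1.42·P_X = 2.124 − 1.42 × 0.3342 = 1.649 kg O₂/d.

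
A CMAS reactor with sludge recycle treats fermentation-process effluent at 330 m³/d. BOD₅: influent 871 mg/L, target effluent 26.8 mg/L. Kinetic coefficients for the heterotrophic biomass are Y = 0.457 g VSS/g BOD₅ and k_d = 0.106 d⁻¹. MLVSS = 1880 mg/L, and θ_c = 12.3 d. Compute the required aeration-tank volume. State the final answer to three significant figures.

From the SRT design equation V = Y Q (S₀−S) θ_c / [X (1 + k_d θ_c)] = 0.457 × 330 × (871 − 26.8) × 12.3 / [1880 × (1 + 0.106 × 12.3)] = 1.57×10^6 / 4331 = 361.6 m³.

V ≈ 362 m³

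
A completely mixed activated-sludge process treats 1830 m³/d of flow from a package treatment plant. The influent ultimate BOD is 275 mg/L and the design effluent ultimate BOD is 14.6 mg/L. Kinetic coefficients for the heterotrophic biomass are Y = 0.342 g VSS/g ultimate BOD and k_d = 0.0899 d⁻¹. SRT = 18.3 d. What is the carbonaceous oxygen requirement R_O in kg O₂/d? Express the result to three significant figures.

Y_obs = Y / (1 + k_d θ_c) = 0.342 / (1 + 0.0899 × 18.3) = 0.342 / 2.645 = 0.1293.
Substrate removed = Q·(S₀ − S) = 1830 m³/d × (275 − 14.6) g/m³ = 4.77×10^5 g/d = 476.5 kg/d.
Biomass synthesised: P_X = Y_obs × 476.5 = 61.61 kg VSS/d.
R_O = Q·(S₀ − S) − 1.42·P_X = 476.5 − 1.42 × 61.61 = 389.0 kg O₂/d.

R_O ≈ 389 kg O₂/d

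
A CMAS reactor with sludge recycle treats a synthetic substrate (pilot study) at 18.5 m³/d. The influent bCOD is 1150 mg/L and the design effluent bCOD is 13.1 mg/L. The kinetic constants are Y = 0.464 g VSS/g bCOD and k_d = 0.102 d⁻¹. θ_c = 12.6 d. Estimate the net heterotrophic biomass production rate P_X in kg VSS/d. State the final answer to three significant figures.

Observed yield with endogenous decay: Y_obs = Y / (1 + k_d·θ_c) = 0.464 / (1 + 0.102 × 12.6) = 0.464 / 2.285 = 0.2030 g VSS/g bCOD.
Q·(S₀ − S) = 18.5 × (1150 − 13.1) × 10⁻³ = 21.03 kg/d removed.
Net biomass production P_X = Y_obs × Q·(S₀ − S) = 0.2030 × 21.03 = 4.271 kg VSS/d.

P_X ≈ 4.27 kg VSS/d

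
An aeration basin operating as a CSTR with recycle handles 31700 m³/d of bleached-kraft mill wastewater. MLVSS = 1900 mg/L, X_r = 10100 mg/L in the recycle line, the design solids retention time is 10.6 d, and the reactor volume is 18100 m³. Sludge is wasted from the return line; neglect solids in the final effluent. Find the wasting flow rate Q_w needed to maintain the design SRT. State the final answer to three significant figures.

Q_w ≈ 321 m³/d

Wasting from the return line (neglecting effluent solids): Q_w = V·X / (θ_c·X_r) = 18100 × 1900 / (10.6 × 10100) = 321.2 m³/d.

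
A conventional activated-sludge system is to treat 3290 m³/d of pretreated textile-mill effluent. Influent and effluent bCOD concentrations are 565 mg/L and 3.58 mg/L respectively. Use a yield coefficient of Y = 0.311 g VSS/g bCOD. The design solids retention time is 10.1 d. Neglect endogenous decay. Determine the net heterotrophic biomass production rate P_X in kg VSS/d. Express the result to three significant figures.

P_X ≈ 574 kg VSS/d

No decay correction is needed, so Y_obs = Y = 0.311.
ΔS = 565 − 3.58 = 561.4 mg/L, so the substrate removal rate is 3290 × 561.4/1000 = 1847 kg bCOD/d.
P_X = Y_obs · Q(S₀ − S) = 0.3110 × 1847 = 574.4 kg VSS/d.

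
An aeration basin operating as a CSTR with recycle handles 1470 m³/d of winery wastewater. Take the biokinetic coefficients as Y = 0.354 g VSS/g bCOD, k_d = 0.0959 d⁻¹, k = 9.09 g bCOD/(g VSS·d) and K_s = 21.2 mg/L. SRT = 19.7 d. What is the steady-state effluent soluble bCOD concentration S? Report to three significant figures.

From the Monod/SRT balance for a CMAS, S = K_s·(1+k_d θ_c)/[θ_c·(Y k − k_d) − 1] = 21.2 × (1 + 0.0959 × 19.7) / [19.7 × (0.354 × 9.09 − 0.0959) − 1] = 61.25 / 60.50 = 1.012 mg/L.

S ≈ 1.01 mg/L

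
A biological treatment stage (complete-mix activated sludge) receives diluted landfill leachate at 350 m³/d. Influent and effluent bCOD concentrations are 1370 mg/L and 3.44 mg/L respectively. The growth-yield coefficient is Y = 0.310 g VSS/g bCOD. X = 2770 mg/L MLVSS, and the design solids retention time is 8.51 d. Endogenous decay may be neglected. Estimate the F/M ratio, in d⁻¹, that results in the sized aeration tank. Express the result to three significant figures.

F/M ≈ 0.380 d⁻¹

V·X = Y·Q·ΔS·θ_c gives V = 0.310 × 350 × (1370 − 3.44) × 8.51 / 2770 = 455.5 m³.
Food-to-microorganism ratio F/M = Q S₀ / (V X) = 350 × 1370 / (455.5 × 2770) = 0.3800 d⁻¹.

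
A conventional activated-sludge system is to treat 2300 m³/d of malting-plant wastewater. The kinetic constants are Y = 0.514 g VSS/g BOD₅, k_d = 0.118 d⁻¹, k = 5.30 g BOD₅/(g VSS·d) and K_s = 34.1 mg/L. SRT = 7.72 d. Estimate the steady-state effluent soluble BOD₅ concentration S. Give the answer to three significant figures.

From the Monod/SRT balance for a CMAS, S = K_s·(1+k_d θ_c)/[θ_c·(Y k − k_d) − 1] = 34.1 × (1 + 0.118 × 7.72) / [7.72 × (0.514 × 5.30 − 0.118) − 1] = 65.16 / 19.12 = 3.408 mg/L.

S ≈ 3.41 mg/L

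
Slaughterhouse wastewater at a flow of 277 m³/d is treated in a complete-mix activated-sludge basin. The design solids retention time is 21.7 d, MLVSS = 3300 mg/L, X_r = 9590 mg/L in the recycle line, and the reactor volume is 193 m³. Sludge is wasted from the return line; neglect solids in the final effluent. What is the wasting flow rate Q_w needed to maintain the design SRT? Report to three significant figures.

Q_w ≈ 3.06 m³/d

Wasting from the return line (neglecting effluent solids): Q_w = V·X / (θ_c·X_r) = 193.0 × 3300 / (21.7 × 9590) = 3.061 m³/d.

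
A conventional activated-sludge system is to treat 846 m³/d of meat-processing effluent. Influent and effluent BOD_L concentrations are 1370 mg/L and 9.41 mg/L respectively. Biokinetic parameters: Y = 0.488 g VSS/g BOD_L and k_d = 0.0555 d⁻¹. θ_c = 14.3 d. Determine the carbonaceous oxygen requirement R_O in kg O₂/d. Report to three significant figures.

R_O ≈ 706 kg O₂/d

Observed yield with endogenous decay: Y_obs = Y / (1 + k_d·θ_c) = 0.488 / (1 + 0.0555 × 14.3) = 0.488 / 1.794 = 0.2721 g VSS/g BOD_L.
Mass of BOD_L removed per day: Q(S₀ − S) = 846 × 1361 g/m³ = 1151 kg/d.
Net sludge production P_X = 0.2721 × 1151 = 313.2 kg VSS/d.
R_O = Q·ΔS − 1.42 P_X = 1151 − 444.7 = 706.4 kg O₂/d.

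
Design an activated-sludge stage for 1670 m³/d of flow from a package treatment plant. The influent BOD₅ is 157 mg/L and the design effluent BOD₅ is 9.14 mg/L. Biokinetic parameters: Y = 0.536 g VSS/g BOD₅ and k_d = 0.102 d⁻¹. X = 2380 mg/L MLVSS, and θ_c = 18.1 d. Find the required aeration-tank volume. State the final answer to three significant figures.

Steady-state biomass mass balance: V·X·(1 + k_d·θ_c) = Y·Q·(S₀ − S)·θ_c, so V = 0.536 × 1670 × (157 − 9.14) × 18.1 / [2380 × (1 + 0.102 × 18.1)] = 2.4×10^6 / 6774 = 353.6 m³.

V ≈ 354 m³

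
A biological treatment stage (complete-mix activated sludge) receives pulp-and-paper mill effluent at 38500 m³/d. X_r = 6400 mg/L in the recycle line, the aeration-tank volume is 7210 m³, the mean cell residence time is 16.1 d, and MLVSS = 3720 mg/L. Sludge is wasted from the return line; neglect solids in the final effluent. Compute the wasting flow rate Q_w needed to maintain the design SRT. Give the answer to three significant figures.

Q_w ≈ 260 m³/d

θ_c = V·X/(Q_w·X_r) when wasting from the recycle, so Q_w = V·X/(θ_c·X_r) = 7210 × 3720 / (16.1 × 6400) = 260.3 m³/d.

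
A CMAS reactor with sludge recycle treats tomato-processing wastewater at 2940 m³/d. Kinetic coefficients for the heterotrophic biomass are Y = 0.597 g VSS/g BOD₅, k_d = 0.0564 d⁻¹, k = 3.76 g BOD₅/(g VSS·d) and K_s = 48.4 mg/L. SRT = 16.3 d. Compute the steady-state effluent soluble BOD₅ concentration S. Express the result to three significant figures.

S ≈ 2.68 mg/L

For a completely mixed reactor with recycle the Lawrence–McCarty relation gives S = K_s·(1 + k_d·θ_c) / [θ_c·(Y·k − k_d) − 1] = 48.4 × (1 + 0.0564 × 16.3) / [16.3 × (0.597 × 3.76 − 0.0564) − 1] = 92.90 / 34.67 = 2.679 mg/L.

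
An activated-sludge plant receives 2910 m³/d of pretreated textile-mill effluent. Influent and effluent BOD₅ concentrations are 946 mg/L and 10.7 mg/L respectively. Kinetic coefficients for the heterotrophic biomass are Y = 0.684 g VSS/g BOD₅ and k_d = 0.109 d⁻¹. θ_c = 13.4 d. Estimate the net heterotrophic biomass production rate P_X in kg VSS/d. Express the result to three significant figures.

Correct the yield for decay: Y_obs = Y/(1 + k_d θ_c) = 0.684 / (1 + 0.109 × 13.4) = 0.684 / 2.461 = 0.2780.
Mass of BOD₅ removed per day: Q(S₀ − S) = 2910 × 935.3 g/m³ = 2722 kg/d.
P_X = Y_obs · Q(S₀ − S) = 0.2780 × 2722 = 756.6 kg VSS/d.

P_X ≈ 757 kg VSS/d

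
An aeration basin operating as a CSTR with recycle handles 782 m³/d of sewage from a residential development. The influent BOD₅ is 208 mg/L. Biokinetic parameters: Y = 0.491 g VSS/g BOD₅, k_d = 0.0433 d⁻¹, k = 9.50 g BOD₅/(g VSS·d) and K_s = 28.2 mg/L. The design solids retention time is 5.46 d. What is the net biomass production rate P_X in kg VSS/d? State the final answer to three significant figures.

Effluent substrate depends only on kinetics and SRT: S = K_s(1 + k_d θ_c) / [θ_c(Yk − k_d) − 1] = 28.2 × (1 + 0.0433 × 5.46) / [5.46 × (0.491 × 9.50 − 0.0433) − 1] = 34.87 / 24.23 = 1.439 mg/L.
Y_obs = Y / (1 + k_d θ_c) = 0.491 / (1 + 0.0433 × 5.46) = 0.491 / 1.236 = 0.3971.
ΔS = 208 − 1.44 = 206.6 mg/L, so the substrate removal rate is 782 × 206.6/1000 = 161.5 kg BOD₅/d.
P_X = Y_obs · Q(S₀ − S) = 0.3971 × 161.5 = 64.15 kg VSS/d.

P_X ≈ 64.1 kg VSS/d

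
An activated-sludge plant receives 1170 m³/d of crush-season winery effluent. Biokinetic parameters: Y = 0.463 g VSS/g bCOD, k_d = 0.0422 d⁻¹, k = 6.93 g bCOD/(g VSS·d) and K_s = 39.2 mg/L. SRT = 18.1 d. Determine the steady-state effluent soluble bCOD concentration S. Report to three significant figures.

S ≈ 1.23 mg/L

For a completely mixed reactor with recycle the Lawrence–McCarty relation gives S = K_s·(1 + k_d·θ_c) / [θ_c·(Y·k − k_d) − 1] = 39.2 × (1 + 0.0422 × 18.1) / [18.1 × (0.463 × 6.93 − 0.0422) − 1] = 69.14 / 56.31 = 1.228 mg/L.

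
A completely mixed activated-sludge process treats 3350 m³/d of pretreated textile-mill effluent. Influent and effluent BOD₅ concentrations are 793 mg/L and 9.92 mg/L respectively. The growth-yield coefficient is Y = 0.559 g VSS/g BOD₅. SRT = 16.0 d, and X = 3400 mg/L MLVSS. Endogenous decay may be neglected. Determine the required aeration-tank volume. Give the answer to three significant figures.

V ≈ 6900 m³

Biomass mass balance (decay neglected): V·X = Y·Q·(S₀ − S)·θ_c, so V = 0.559 × 3350 × (793 − 9.92) × 16.0 / 3400 = 6901 m³.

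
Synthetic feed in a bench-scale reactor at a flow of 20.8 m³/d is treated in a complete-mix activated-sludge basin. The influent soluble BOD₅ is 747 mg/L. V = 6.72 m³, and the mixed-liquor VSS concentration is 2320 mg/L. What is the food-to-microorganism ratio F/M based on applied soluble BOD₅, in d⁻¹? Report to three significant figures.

Food-to-microorganism ratio F/M = Q S₀ / (V X) = 20.8 × 747 / (6.720 × 2320) = 0.9966 d⁻¹.

F/M ≈ 0.997 d⁻¹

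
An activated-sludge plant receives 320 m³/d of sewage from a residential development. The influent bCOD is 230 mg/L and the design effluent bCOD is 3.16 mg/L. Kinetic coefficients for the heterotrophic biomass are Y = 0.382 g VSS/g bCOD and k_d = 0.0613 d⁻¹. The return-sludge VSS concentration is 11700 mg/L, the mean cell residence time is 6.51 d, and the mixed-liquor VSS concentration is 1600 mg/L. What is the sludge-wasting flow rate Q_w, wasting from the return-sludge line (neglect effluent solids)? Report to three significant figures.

Q_w ≈ 1.69 m³/d

From the SRT design equation V = Y Q (S₀−S) θ_c / [X (1 + k_d θ_c)] = 0.382 × 320 × (230 − 3.16) × 6.51 / [1600 × (1 + 0.0613 × 6.51)] = 1.81×10^5 / 2239 = 80.64 m³.
θ_c = V·X/(Q_w·X_r) when wasting from the recycle, so Q_w = V·X/(θ_c·X_r) = 80.64 × 1600 / (6.51 × 11700) = 1.694 m³/d.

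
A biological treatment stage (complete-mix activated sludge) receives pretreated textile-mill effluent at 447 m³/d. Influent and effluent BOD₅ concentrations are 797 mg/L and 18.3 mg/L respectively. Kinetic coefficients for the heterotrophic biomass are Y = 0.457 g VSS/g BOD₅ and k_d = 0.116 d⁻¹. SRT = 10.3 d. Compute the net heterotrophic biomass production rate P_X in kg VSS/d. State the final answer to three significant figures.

Correct the yield for decay: Y_obs = Y/(1 + k_d θ_c) = 0.457 / (1 + 0.116 × 10.3) = 0.457 / 2.195 = 0.2082.
Mass of BOD₅ removed per day: Q(S₀ − S) = 447 × 778.7 g/m³ = 348.1 kg/d.
Net biomass production P_X = Y_obs × Q·(S₀ − S) = 0.2082 × 348.1 = 72.48 kg VSS/d.

P_X ≈ 72.5 kg VSS/d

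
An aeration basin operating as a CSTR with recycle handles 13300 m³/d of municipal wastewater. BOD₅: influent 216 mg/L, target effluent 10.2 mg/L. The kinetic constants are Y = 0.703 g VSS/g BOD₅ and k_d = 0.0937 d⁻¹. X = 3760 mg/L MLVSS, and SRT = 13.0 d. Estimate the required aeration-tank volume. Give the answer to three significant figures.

V ≈ 3000 m³

From the SRT design equation V = Y Q (S₀−S) θ_c / [X (1 + k_d θ_c)] = 0.703 × 13300 × (216 − 10.2) × 13.0 / [3760 × (1 + 0.0937 × 13.0)] = 2.5×10^7 / 8340 = 2999 m³.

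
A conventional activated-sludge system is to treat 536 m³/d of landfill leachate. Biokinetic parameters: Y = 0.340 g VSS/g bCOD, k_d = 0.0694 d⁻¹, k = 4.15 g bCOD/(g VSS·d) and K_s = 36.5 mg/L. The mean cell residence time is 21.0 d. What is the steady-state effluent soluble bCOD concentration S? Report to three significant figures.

From the Monod/SRT balance for a CMAS, S = K_s·(1+k_d θ_c)/[θ_c·(Y k − k_d) − 1] = 36.5 × (1 + 0.0694 × 21.0) / [21.0 × (0.340 × 4.15 − 0.0694) − 1] = 89.70 / 27.17 = 3.301 mg/L.

S ≈ 3.30 mg/L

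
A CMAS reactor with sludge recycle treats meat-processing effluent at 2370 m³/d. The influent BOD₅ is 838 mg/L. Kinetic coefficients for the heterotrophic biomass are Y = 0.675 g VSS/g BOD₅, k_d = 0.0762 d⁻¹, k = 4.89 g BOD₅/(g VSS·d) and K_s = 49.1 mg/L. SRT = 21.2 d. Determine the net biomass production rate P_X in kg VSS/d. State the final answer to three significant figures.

P_X ≈ 511 kg VSS/d

From the Monod/SRT balance for a CMAS, S = K_s·(1+k_d θ_c)/[θ_c·(Y k − k_d) − 1] = 49.1 × (1 + 0.0762 × 21.2) / [21.2 × (0.675 × 4.89 − 0.0762) − 1] = 128.4 / 67.36 = 1.906 mg/L.
Observed yield with endogenous decay: Y_obs = Y / (1 + k_d·θ_c) = 0.675 / (1 + 0.0762 × 21.2) = 0.675 / 2.615 = 0.2581 g VSS/g BOD₅.
Substrate removed = Q·(S₀ − S) = 2370 m³/d × (838 − 1.91) g/m³ = 1.98×10^6 g/d = 1982 kg/d.
P_X = Y_obs · Q(S₀ − S) = 0.2581 × 1982 = 511.4 kg VSS/d.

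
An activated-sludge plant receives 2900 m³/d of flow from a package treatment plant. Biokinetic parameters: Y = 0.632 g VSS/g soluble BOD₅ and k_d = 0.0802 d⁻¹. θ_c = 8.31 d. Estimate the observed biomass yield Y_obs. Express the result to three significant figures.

Correct the yield for decay: Y_obs = Y/(1 + k_d θ_c) = 0.632 / (1 + 0.0802 × 8.31) = 0.632 / 1.666 = 0.3792.

Y_obs ≈ 0.379 g VSS/g soluble BOD₅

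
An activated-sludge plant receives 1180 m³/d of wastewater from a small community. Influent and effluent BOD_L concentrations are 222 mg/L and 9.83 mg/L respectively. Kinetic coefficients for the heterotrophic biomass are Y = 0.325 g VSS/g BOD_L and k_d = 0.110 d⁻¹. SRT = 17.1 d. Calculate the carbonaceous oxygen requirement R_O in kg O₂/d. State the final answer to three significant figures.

The observed yield is Y_obs = Y/(1 + k_d·θ_c) = 0.325 / (1 + 0.110 × 17.1) = 0.325 / 2.881 = 0.1128 g VSS per g BOD_L removed.
ΔS = 222 − 9.83 = 212.2 mg/L, so the substrate removal rate is 1180 × 212.2/1000 = 250.4 kg BOD_L/d.
Biomass synthesised: P_X = Y_obs × 250.4 = 28.24 kg VSS/d.
R_O = Q·ΔS − 1.42 P_X = 250.4 − 40.10 = 210.3 kg O₂/d.

R_O ≈ 210 kg O₂/d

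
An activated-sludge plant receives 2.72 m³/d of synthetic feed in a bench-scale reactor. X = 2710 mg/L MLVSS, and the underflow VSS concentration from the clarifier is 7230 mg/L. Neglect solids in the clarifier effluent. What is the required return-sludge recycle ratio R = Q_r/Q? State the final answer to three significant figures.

Mass balance around the secondary clarifier (neglecting effluent solids): R = X / (X_r − X) = 2710 / (7230 − 2710) = 0.5996.

R ≈ 0.600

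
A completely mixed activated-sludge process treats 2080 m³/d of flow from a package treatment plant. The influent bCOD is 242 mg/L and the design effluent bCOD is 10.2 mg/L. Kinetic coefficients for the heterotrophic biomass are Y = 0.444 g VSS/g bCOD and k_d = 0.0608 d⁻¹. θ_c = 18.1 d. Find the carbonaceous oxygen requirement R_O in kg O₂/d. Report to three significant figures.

R_O ≈ 337 kg O₂/d

Observed yield with endogenous decay: Y_obs = Y / (1 + k_d·θ_c) = 0.444 / (1 + 0.0608 × 18.1) = 0.444 / 2.100 = 0.2114 g VSS/g bCOD.
ΔS = 242 − 10.2 = 231.8 mg/L, so the substrate removal rate is 2080 × 231.8/1000 = 482.1 kg bCOD/d.
Net sludge production P_X = 0.2114 × 482.1 = 101.9 kg VSS/d.
R_O = Q·ΔS − 1.42 P_X = 482.1 − 144.7 = 337.4 kg O₂/d.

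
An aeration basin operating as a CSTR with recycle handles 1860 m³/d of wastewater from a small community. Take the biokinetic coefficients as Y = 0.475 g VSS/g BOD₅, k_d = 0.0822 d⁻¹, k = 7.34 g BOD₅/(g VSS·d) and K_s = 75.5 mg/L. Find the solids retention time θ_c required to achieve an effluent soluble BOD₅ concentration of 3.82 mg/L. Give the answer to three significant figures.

Specific growth rate at S = 3.82 mg/L: μ = YkS/(K_s+S) = 0.475·7.34·3.82/(75.5+3.82) = 0.1679 d⁻¹.
θ_c = 1/(μ − k_d) = 1/(0.1679 − 0.0822) = 1/0.08571 = 11.67 d.

θ_c ≈ 11.7 d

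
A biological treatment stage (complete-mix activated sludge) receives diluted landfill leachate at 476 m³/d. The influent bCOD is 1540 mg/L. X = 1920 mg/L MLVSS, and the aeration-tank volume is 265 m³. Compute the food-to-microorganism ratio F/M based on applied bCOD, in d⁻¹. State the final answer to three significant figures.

F/M ≈ 1.44 d⁻¹

F/M = Q·S₀ / (V·X) = 476 × 1540 / (265.0 × 1920) = 1.441 g bCOD·(g VSS·d)⁻¹.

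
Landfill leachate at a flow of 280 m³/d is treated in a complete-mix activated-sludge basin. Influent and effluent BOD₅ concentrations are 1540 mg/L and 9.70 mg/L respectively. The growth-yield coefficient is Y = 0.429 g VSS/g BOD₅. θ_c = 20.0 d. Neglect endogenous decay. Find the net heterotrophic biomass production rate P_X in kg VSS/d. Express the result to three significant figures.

Since k_d ≈ 0, Y_obs = Y = 0.429 g VSS/g BOD₅.
Substrate removed = Q·(S₀ − S) = 280 m³/d × (1540 − 9.70) g/m³ = 4.28×10^5 g/d = 428.5 kg/d.
So the net sludge growth is P_X = 0.4290 × 428.5 = 183.8 kg VSS/d.

P_X ≈ 184 kg VSS/d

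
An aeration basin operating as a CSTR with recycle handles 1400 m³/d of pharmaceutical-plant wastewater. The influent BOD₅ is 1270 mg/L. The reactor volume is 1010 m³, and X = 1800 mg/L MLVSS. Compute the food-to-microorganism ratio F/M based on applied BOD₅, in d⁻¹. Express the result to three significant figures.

Food-to-microorganism ratio F/M = Q S₀ / (V X) = 1400 × 1270 / (1010 × 1800) = 0.9780 d⁻¹.

F/M ≈ 0.978 d⁻¹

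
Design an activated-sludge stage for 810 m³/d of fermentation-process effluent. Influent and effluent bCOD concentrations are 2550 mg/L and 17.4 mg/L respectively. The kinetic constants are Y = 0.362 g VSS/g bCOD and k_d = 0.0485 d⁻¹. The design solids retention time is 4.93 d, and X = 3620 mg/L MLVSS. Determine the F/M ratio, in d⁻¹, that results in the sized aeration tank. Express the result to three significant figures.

Steady-state biomass mass balance: V·X·(1 + k_d·θ_c) = Y·Q·(S₀ − S)·θ_c, so V = 0.362 × 810 × (2550 − 17.4) × 4.93 / [3620 × (1 + 0.0485 × 4.93)] = 3.66×10^6 / 4486 = 816.2 m³.
F/M = Q·S₀ / (V·X) = 810 × 2550 / (816.2 × 3620) = 0.6991 g bCOD·(g VSS·d)⁻¹.

F/M ≈ 0.699 d⁻¹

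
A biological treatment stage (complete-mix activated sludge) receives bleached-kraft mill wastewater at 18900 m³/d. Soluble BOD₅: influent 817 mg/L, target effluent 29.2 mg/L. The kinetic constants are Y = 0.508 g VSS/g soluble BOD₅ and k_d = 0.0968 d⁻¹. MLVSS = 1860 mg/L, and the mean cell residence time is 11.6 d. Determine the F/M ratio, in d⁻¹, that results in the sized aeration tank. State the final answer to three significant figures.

F/M ≈ 0.374 d⁻¹

Steady-state biomass mass balance: V·X·(1 + k_d·θ_c) = Y·Q·(S₀ − S)·θ_c, so V = 0.508 × 18900 × (817 − 29.2) × 11.6 / [1860 × (1 + 0.0968 × 11.6)] = 8.77×10^7 / 3949 = 22221 m³.
F/M = Q·S₀ / (V·X) = 18900 × 817 / (22221 × 1860) = 0.3736 g soluble BOD₅·(g VSS·d)⁻¹.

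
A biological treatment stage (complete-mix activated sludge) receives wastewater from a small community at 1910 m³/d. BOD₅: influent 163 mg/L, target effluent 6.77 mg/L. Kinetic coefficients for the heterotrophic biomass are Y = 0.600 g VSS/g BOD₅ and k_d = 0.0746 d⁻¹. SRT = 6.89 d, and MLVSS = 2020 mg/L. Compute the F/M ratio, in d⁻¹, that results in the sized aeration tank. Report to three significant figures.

Rearranging the biomass balance for a CMAS with decay, V = Y·Q·ΔS·θ_c / [X·(1+k_d θ_c)] = 0.600 × 1910 × (163 − 6.77) × 6.89 / [2020 × (1 + 0.0746 × 6.89)] = 1.23×10^6 / 3058 = 403.4 m³.
F/M = applied load / biomass = Q·S₀/(V·X) = 1910 × 163 / (403.4 × 2020) = 0.3821 d⁻¹.

F/M ≈ 0.382 d⁻¹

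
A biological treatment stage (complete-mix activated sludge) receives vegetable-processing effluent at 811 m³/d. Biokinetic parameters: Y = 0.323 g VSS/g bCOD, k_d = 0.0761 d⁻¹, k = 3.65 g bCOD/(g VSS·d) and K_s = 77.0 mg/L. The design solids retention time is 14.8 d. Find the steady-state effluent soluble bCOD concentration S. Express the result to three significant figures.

Effluent substrate depends only on kinetics and SRT: S = K_s(1 + k_d θ_c) / [θ_c(Yk − k_d) − 1] = 77.0 × (1 + 0.0761 × 14.8) / [14.8 × (0.323 × 3.65 − 0.0761) − 1] = 163.7 / 15.32 = 10.69 mg/L.

S ≈ 10.7 mg/L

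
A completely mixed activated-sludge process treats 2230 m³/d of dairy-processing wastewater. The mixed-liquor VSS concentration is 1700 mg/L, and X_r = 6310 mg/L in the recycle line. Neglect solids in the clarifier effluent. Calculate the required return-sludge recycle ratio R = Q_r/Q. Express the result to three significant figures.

R ≈ 0.369

Mass balance around the secondary clarifier (neglecting effluent solids): R = X / (X_r − X) = 1700 / (6310 − 1700) = 0.3688.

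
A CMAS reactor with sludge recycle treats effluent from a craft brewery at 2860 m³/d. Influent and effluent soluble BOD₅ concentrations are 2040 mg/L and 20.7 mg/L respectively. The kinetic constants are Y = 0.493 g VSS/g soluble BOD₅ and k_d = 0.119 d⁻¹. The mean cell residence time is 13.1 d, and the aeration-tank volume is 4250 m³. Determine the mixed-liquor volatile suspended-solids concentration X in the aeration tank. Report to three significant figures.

X ≈ 3430 mg/L

Solving the biomass balance for X: X = Y Q (S₀−S) θ_c / [V (1+k_d θ_c)] = 0.493 × 2860 × (2040 − 20.7) × 13.1 / [4250 × (1 + 0.119 × 13.1)] = 3430 mg/L.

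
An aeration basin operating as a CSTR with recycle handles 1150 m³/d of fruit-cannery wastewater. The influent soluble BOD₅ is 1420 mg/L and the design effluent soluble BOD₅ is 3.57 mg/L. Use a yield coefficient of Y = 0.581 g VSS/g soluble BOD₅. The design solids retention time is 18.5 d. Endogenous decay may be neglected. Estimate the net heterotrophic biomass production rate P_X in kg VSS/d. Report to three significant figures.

Since k_d ≈ 0, Y_obs = Y = 0.581 g VSS/g soluble BOD₅.
Substrate removed = Q·(S₀ − S) = 1150 m³/d × (1420 − 3.57) g/m³ = 1.63×10^6 g/d = 1629 kg/d.
P_X = Y_obs · Q(S₀ − S) = 0.5810 × 1629 = 946.4 kg VSS/d.

P_X ≈ 946 kg VSS/d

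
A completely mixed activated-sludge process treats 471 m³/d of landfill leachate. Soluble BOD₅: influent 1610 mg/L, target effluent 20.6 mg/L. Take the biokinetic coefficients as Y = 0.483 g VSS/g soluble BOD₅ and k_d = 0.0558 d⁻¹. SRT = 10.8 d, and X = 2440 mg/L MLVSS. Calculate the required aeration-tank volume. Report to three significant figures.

V ≈ 999 m³

Rearranging the biomass balance for a CMAS with decay, V = Y·Q·ΔS·θ_c / [X·(1+k_d θ_c)] = 0.483 × 471 × (1610 − 20.6) × 10.8 / [2440 × (1 + 0.0558 × 10.8)] = 3.91×10^6 / 3910 = 998.6 m³.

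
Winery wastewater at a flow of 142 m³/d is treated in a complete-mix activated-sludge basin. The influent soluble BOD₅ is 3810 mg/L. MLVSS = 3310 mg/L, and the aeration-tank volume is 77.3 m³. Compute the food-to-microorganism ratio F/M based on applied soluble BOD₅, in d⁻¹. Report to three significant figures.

F/M = applied load / biomass = Q·S₀/(V·X) = 142 × 3810 / (77.30 × 3310) = 2.114 d⁻¹.

F/M ≈ 2.11 d⁻¹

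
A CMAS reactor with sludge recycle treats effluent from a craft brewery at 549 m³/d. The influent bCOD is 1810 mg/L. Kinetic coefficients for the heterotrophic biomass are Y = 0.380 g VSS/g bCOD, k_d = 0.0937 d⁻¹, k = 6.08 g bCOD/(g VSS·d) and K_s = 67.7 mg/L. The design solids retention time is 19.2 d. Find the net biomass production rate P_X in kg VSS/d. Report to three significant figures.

P_X ≈ 135 kg VSS/d

Effluent substrate depends only on kinetics and SRT: S = K_s(1 + k_d θ_c) / [θ_c(Yk − k_d) − 1] = 67.7 × (1 + 0.0937 × 19.2) / [19.2 × (0.380 × 6.08 − 0.0937) − 1] = 189.5 / 41.56 = 4.559 mg/L.
Y_obs = Y / (1 + k_d θ_c) = 0.380 / (1 + 0.0937 × 19.2) = 0.380 / 2.799 = 0.1358.
Mass of bCOD removed per day: Q(S₀ − S) = 549 × 1805 g/m³ = 991.2 kg/d.
P_X = Y_obs · Q(S₀ − S) = 0.1358 × 991.2 = 134.6 kg VSS/d.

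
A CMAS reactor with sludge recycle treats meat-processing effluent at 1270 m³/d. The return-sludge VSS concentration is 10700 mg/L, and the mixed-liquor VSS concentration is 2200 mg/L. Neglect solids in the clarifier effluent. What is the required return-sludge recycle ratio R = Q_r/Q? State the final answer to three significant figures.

R = Q_r/Q = X/(X_r − X) = 2200 / (10700 − 2200) = 0.2588.

R ≈ 0.259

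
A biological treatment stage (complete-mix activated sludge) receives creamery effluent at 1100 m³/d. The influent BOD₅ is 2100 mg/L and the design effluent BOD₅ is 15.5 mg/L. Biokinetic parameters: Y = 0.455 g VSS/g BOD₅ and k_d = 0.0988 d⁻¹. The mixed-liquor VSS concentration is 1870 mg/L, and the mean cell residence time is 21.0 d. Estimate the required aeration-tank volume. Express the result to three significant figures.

From the SRT design equation V = Y Q (S₀−S) θ_c / [X (1 + k_d θ_c)] = 0.455 × 1100 × (2100 − 15.5) × 21.0 / [1870 × (1 + 0.0988 × 21.0)] = 2.19×10^7 / 5750 = 3810 m³.

V ≈ 3810 m³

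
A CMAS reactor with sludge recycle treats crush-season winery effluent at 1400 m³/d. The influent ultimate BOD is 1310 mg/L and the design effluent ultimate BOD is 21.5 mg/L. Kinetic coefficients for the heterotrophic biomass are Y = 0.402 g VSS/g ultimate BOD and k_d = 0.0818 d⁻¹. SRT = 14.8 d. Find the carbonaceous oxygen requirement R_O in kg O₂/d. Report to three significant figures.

The observed yield is Y_obs = Y/(1 + k_d·θ_c) = 0.402 / (1 + 0.0818 × 14.8) = 0.402 / 2.211 = 0.1818 g VSS per g ultimate BOD removed.
Substrate removed = Q·(S₀ − S) = 1400 m³/d × (1310 − 21.5) g/m³ = 1.8×10^6 g/d = 1804 kg/d.
P_X = Y_obs·Q·(S₀ − S) = 0.1818 × 1804 = 328.0 kg VSS/d.
Carbonaceous O₂ demand = substrate oxidised − cell-mass equivalent = 1804 − 1.42 × 328.0 = 1338 kg O₂/d.

R_O ≈ 1340 kg O₂/d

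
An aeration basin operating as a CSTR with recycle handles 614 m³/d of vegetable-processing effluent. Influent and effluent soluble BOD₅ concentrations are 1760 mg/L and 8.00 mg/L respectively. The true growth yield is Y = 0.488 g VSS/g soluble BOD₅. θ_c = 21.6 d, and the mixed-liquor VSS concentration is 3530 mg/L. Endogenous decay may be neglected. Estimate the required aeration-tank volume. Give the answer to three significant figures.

V ≈ 3210 m³

V·X = Y·Q·ΔS·θ_c gives V = 0.488 × 614 × (1760 − 8.00) × 21.6 / 3530 = 3212 m³.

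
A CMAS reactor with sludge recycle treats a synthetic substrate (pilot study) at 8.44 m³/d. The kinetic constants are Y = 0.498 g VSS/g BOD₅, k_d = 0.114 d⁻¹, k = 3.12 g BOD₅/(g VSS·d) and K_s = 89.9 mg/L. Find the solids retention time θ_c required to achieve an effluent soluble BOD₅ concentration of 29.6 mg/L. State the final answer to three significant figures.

θ_c ≈ 3.69 d

Specific growth rate at S = 29.6 mg/L: μ = YkS/(K_s+S) = 0.498·3.12·29.6/(89.9+29.6) = 0.3849 d⁻¹.
1/θ_c = 0.3849 − 0.114 = 0.2709 d⁻¹, so θ_c = 3.692 d.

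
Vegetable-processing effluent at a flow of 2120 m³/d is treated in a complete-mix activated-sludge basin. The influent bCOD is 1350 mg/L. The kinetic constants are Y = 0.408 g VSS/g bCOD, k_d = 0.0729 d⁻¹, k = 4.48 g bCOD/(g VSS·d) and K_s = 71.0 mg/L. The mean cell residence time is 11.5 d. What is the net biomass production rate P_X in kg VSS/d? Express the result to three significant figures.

Effluent substrate depends only on kinetics and SRT: S = K_s(1 + k_d θ_c) / [θ_c(Yk − k_d) − 1] = 71.0 × (1 + 0.0729 × 11.5) / [11.5 × (0.408 × 4.48 − 0.0729) − 1] = 130.5 / 19.18 = 6.805 mg/L.
Observed yield with endogenous decay: Y_obs = Y / (1 + k_d·θ_c) = 0.408 / (1 + 0.0729 × 11.5) = 0.408 / 1.838 = 0.2219 g VSS/g bCOD.
ΔS = 1350 − 6.80 = 1343 mg/L, so the substrate removal rate is 2120 × 1343/1000 = 2848 kg bCOD/d.
Biomass produced: P_X = Y_obs·Q·ΔS = 0.2219 × 2848 ≈ 632.0 kg VSS/d.

P_X ≈ 632 kg VSS/d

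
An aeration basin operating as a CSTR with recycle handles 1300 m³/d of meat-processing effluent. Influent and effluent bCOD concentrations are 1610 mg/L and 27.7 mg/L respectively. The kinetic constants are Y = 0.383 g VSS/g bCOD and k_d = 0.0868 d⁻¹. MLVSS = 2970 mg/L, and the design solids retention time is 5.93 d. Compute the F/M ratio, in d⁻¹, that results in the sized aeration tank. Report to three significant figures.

F/M ≈ 0.679 d⁻¹

Rearranging the biomass balance for a CMAS with decay, V = Y·Q·ΔS·θ_c / [X·(1+k_d θ_c)] = 0.383 × 1300 × (1610 − 27.7) × 5.93 / [2970 × (1 + 0.0868 × 5.93)] = 4.67×10^6 / 4499 = 1038 m³.
F/M = applied load / biomass = Q·S₀/(V·X) = 1300 × 1610 / (1038 × 2970) = 0.6786 d⁻¹.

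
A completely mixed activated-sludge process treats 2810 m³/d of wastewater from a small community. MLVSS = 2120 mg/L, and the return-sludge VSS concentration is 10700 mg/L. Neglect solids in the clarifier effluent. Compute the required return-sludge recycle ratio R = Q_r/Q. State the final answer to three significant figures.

Mass balance around the secondary clarifier (neglecting effluent solids): R = X / (X_r − X) = 2120 / (10700 − 2120) = 0.2471.

R ≈ 0.247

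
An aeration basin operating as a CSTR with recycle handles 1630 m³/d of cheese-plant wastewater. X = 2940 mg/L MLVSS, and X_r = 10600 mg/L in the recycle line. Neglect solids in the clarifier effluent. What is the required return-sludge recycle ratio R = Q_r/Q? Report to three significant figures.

R ≈ 0.384

R = Q_r/Q = X/(X_r − X) = 2940 / (10600 − 2940) = 0.3838.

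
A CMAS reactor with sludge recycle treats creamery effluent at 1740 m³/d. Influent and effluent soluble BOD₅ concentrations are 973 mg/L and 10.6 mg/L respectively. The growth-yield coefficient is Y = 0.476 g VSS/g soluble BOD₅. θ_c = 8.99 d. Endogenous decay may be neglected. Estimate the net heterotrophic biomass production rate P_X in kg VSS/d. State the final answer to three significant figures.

No decay correction is needed, so Y_obs = Y = 0.476.
Substrate removed = Q·(S₀ − S) = 1740 m³/d × (973 − 10.6) g/m³ = 1.67×10^6 g/d = 1675 kg/d.
Biomass produced: P_X = Y_obs·Q·ΔS = 0.4760 × 1675 ≈ 797.1 kg VSS/d.

P_X ≈ 797 kg VSS/d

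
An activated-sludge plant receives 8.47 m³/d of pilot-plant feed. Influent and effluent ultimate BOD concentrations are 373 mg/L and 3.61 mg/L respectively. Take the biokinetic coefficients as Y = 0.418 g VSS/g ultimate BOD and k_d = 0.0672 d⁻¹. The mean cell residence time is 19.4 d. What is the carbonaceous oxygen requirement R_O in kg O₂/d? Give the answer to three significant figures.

Correct the yield for decay: Y_obs = Y/(1 + k_d θ_c) = 0.418 / (1 + 0.0672 × 19.4) = 0.418 / 2.304 = 0.1814.
Substrate removed = Q·(S₀ − S) = 8.47 m³/d × (373 − 3.61) g/m³ = 3.13×10^3 g/d = 3.129 kg/d.
Net sludge production P_X = 0.1814 × 3.129 = 0.5677 kg VSS/d.
Carbonaceous O₂ demand = substrate oxidised − cell-mass equivalent = 3.129 − 1.42 × 0.5677 = 2.323 kg O₂/d.

R_O ≈ 2.32 kg O₂/d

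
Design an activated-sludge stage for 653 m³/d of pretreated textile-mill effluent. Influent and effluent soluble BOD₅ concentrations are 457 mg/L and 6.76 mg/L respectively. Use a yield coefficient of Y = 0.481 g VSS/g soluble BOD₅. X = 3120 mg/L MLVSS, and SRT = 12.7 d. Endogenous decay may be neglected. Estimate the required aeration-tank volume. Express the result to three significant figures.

V ≈ 576 m³

With k_d = 0 the design equation reduces to V = Y Q (S₀−S) θ_c / X = 0.481 × 653 × (457 − 6.76) × 12.7 / 3120 = 575.6 m³.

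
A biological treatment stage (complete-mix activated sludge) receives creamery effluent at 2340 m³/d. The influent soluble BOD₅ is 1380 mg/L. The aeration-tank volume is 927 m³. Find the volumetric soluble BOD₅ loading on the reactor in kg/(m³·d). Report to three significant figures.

L_v ≈ 3.48 kg soluble BOD₅/(m³·d)

Volumetric loading L_v = Q·S₀ / V = 2340 × 1380 g/m³ / 927.0 m³ = 3483 g/(m³·d) = 3.483 kg soluble BOD₅/(m³·d).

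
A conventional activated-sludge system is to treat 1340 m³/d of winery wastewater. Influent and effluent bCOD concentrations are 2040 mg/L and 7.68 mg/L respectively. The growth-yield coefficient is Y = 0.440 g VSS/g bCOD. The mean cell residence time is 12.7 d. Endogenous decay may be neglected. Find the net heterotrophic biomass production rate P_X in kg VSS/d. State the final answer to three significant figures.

P_X ≈ 1200 kg VSS/d

No decay correction is needed, so Y_obs = Y = 0.440.
ΔS = 2040 − 7.68 = 2032 mg/L, so the substrate removal rate is 1340 × 2032/1000 = 2723 kg bCOD/d.
Biomass produced: P_X = Y_obs·Q·ΔS = 0.4400 × 2723 ≈ 1198 kg VSS/d.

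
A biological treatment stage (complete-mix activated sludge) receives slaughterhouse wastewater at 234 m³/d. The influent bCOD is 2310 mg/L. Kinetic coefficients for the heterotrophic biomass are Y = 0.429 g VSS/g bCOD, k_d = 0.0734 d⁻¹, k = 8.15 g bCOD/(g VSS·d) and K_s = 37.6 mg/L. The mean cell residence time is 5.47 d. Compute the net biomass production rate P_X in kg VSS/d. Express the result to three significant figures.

P_X ≈ 165 kg VSS/d

From the Monod/SRT balance for a CMAS, S = K_s·(1+k_d θ_c)/[θ_c·(Y k − k_d) − 1] = 37.6 × (1 + 0.0734 × 5.47) / [5.47 × (0.429 × 8.15 − 0.0734) − 1] = 52.70 / 17.72 = 2.973 mg/L.
Correct the yield for decay: Y_obs = Y/(1 + k_d θ_c) = 0.429 / (1 + 0.0734 × 5.47) = 0.429 / 1.401 = 0.3061.
ΔS = 2310 − 2.97 = 2307 mg/L, so the substrate removal rate is 234 × 2307/1000 = 539.8 kg bCOD/d.
P_X = Y_obs · Q(S₀ − S) = 0.3061 × 539.8 = 165.2 kg VSS/d.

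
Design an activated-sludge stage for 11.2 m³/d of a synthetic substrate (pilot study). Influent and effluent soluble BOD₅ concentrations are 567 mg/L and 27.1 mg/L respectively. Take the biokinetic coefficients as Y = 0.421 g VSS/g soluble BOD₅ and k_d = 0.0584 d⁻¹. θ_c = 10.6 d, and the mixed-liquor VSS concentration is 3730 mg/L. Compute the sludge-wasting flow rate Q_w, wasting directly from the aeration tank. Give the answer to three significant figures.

Q_w ≈ 0.422 m³/d

Steady-state biomass mass balance: V·X·(1 + k_d·θ_c) = Y·Q·(S₀ − S)·θ_c, so V = 0.421 × 11.2 × (567 − 27.1) × 10.6 / [3730 × (1 + 0.0584 × 10.6)] = 2.7×10^4 / 6039 = 4.468 m³.
With mixed-liquor wasting, θ_c = V/Q_w, so Q_w = V/θ_c = 4.468/10.6 = 0.4215 m³/d.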